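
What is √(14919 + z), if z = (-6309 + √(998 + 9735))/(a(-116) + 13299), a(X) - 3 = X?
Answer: √(2593892231250 + 13186*√10733)/13186 ≈ 122.14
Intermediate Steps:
a(X) = 3 + X
z = -6309/13186 + √10733/13186 (z = (-6309 + √(998 + 9735))/((3 - 116) + 13299) = (-6309 + √10733)/(-113 + 13299) = (-6309 + √10733)/13186 = (-6309 + √10733)*(1/13186) = -6309/13186 + √10733/13186 ≈ -0.47061)
√(14919 + z) = √(14919 + (-6309/13186 + √10733/13186)) = √(196715625/13186 + √10733/13186)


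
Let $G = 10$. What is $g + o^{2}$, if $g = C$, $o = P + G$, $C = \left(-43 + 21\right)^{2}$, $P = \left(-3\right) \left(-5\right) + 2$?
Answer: $1213$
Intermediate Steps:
$P = 17$ ($P = 15 + 2 = 17$)
$C = 484$ ($C = \left(-22\right)^{2} = 484$)
$o = 27$ ($o = 17 + 10 = 27$)
$g = 484$
$g + o^{2} = 484 + 27^{2} = 484 + 729 = 1213$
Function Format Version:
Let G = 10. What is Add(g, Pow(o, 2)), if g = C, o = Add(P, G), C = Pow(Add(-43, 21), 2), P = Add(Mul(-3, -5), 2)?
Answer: 1213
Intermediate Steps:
P = 17 (P = Add(15, 2) = 17)
C = 484 (C = Pow(-22, 2) = 484)
o = 27 (o = Add(17, 10) = 27)
g = 484
Add(g, Pow(o, 2)) = Add(484, Pow(27, 2)) = Add(484, 729) = 1213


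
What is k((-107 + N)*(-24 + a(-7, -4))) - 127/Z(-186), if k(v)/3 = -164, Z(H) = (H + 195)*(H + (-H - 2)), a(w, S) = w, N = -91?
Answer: -8729/18 ≈ -484.94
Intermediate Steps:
Z(H) = -390 - 2*H (Z(H) = (195 + H)*(H + (-2 - H)) = (195 + H)*(-2) = -390 - 2*H)
k(v) = -492 (k(v) = 3*(-164) = -492)
k((-107 + N)*(-24 + a(-7, -4))) - 127/Z(-186) = -492 - 127/(-390 - 2*(-186)) = -492 - 127/(-390 + 372) = -492 - 127/(-18) = -492 - 127*(-1)/18 = -492 - 1*(-127/18) = -492 + 127/18 = -8729/18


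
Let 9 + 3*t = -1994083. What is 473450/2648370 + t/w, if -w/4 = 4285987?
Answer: 82309722144/378362646373 ≈ 0.21754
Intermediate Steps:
w = -17143948 (w = -4*4285987 = -17143948)
t = -1994092/3 (t = -3 + (1/3)*(-1994083) = -3 - 1994083/3 = -1994092/3 ≈ -6.6470e+5)
473450/2648370 + t/w = 473450/2648370 - 1994092/3/(-17143948) = 473450*(1/2648370) - 1994092/3*(-1/17143948) = 47345/264837 + 498523/12857961 = 82309722144/378362646373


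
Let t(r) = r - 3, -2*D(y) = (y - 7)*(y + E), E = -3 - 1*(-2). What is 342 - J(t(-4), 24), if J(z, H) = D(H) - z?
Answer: 1061/2 ≈ 530.50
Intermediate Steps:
E = -1 (E = -3 + 2 = -1)
D(y) = -(-1 + y)*(-7 + y)/2 (D(y) = -(y - 7)*(y - 1)/2 = -(-7 + y)*(-1 + y)/2 = -(-1 + y)*(-7 + y)/2)
t(r) = -3 + r
J(z, H) = -7/2 - z + 4*H - H²/2 (J(z, H) = (-7/2 + 4*H - H²/2) - z = -7/2 - z + 4*H - H²/2)
342 - J(t(-4), 24) = 342 - (-7/2 - (-3 - 4) + 4*24 - ½*24²) = 342 - (-7/2 - 1*(-7) + 96 - ½*576) = 342 - (-7/2 + 7 + 96 - 288) = 342 - 1*(-377/2) = 342 + 377/2 = 1061/2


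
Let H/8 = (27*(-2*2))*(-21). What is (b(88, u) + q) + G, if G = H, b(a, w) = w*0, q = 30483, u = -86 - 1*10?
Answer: 48627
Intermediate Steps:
H = 18144 (H = 8*((27*(-2*2))*(-21)) = 8*((27*(-4))*(-21)) = 8*(-108*(-21)) = 8*2268 = 18144)
u = -96 (u = -86 - 10 = -96)
b(a, w) = 0
G = 18144
(b(88, u) + q) + G = (0 + 30483) + 18144 = 30483 + 18144 = 48627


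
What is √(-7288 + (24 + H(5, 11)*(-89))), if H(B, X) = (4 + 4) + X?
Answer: 3*I*√995 ≈ 94.631*I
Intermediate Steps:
H(B, X) = 8 + X
√(-7288 + (24 + H(5, 11)*(-89))) = √(-7288 + (24 + (8 + 11)*(-89))) = √(-7288 + (24 + 19*(-89))) = √(-7288 + (24 - 1691)) = √(-7288 - 1667) = √(-8955) = 3*I*√995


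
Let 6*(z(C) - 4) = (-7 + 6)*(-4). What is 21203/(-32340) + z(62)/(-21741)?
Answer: -65875049/100443420 ≈ -0.65584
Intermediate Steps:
z(C) = 14/3 (z(C) = 4 + ((-7 + 6)*(-4))/6 = 4 + (-1*(-4))/6 = 4 + (1/6)*4 = 4 + 2/3 = 14/3)
21203/(-32340) + z(62)/(-21741) = 21203/(-32340) + (14/3)/(-21741) = 21203*(-1/32340) + (14/3)*(-1/21741) = -3029/4620 - 14/65223 = -65875049/100443420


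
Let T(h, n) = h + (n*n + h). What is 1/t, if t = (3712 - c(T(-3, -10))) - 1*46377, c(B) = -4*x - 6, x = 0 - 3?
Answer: -1/42671 ≈ -2.3435e-5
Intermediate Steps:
x = -3
T(h, n) = n² + 2*h (T(h, n) = h + (n² + h) = h + (h + n²) = n² + 2*h)
c(B) = 6 (c(B) = -4*(-3) - 6 = 12 - 6 = 6)
t = -42671 (t = (3712 - 1*6) - 1*46377 = (3712 - 6) - 46377 = 3706 - 46377 = -42671)
1/t = 1/(-42671) = -1/42671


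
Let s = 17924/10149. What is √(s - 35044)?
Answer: 4*I*√225589201323/10149 ≈ 187.2*I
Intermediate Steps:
s = 17924/10149 (s = 17924*(1/10149) = 17924/10149 ≈ 1.7661)
√(s - 35044) = √(17924/10149 - 35044) = √(-355643632/10149) = 4*I*√225589201323/10149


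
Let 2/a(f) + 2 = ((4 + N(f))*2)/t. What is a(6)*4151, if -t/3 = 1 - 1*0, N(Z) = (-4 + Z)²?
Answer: -12453/11 ≈ -1132.1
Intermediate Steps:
t = -3 (t = -3*(1 - 1*0) = -3*(1 + 0) = -3*1 = -3)
a(f) = 2/(-14/3 - 2*(-4 + f)²/3) (a(f) = 2/(-2 + ((4 + (-4 + f)²)*2)/(-3)) = 2/(-2 + (8 + 2*(-4 + f)²)*(-⅓)) = 2/(-2 + (-8/3 - 2*(-4 + f)²/3)) = 2/(-14/3 - 2*(-4 + f)²/3))
a(6)*4151 = -3/(7 + (-4 + 6)²)*4151 = -3/(7 + 2²)*4151 = -3/(7 + 4)*4151 = -3/11*4151 = -12453/11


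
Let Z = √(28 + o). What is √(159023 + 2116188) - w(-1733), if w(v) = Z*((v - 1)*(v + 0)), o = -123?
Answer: √2275211 - 3005022*I*√95 ≈ 1508.4 - 2.9289e+7*I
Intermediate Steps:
Z = I*√95 (Z = √(28 - 123) = √(-95) = I*√95 ≈ 9.7468*I)
w(v) = I*v*√95*(-1 + v) (w(v) = (I*√95)*((v - 1)*(v + 0)) = (I*√95)*((-1 + v)*v) = (I*√95)*(v*(-1 + v)) = I*v*√95*(-1 + v))
√(159023 + 2116188) - w(-1733) = √(159023 + 2116188) - I*(-1733)*√95*(-1 - 1733) = √2275211 - I*(-1733)*√95*(-1734) = √2275211 - 3005022*I*√95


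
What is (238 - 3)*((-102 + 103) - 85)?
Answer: -19740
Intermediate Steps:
(238 - 3)*((-102 + 103) - 85) = 235*(1 - 85) = 235*(-84) = -19740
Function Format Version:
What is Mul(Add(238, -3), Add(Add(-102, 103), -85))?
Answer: -19740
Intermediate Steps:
Mul(Add(238, -3), Add(Add(-102, 103), -85)) = Mul(235, Add(1, -85)) = Mul(235, -84) = -19740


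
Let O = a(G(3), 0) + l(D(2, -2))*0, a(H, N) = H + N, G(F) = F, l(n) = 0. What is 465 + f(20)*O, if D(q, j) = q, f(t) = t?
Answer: 525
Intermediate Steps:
O = 3 (O = (3 + 0) + 0*0 = 3 + 0 = 3)
465 + f(20)*O = 465 + 20*3 = 465 + 60 = 525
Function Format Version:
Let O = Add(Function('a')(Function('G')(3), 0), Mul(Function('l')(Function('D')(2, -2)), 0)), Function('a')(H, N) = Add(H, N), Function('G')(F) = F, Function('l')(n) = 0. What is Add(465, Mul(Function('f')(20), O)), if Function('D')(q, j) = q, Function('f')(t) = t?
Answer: 525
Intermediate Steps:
O = 3 (O = Add(Add(3, 0), Mul(0, 0)) = Add(3, 0) = 3)
Add(465, Mul(Function('f')(20), O)) = Add(465, Mul(20, 3)) = Add(465, 60) = 525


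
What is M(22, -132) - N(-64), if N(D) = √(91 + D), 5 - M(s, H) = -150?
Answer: 155 - 3*√3 ≈ 149.80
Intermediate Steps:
M(s, H) = 155 (M(s, H) = 5 - 1*(-150) = 5 + 150 = 155)
M(22, -132) - N(-64) = 155 - √(91 - 64) = 155 - √27 = 155 - 3*√3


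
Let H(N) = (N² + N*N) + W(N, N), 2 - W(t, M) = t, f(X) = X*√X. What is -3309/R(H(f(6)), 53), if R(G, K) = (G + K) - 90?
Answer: -1313673/157393 - 19854*√6/157393 ≈ -8.6554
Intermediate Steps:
f(X) = X^(3/2)
W(t, M) = 2 - t
H(N) = 2 - N + 2*N² (H(N) = (N² + N*N) + (2 - N) = (N² + N²) + (2 - N) = 2*N² + (2 - N) = 2 - N + 2*N²)
R(G, K) = -90 + G + K
-3309/R(H(f(6)), 53) = -3309/(-90 + (2 - 6^(3/2) + 2*(6^(3/2))²) + 53) = -3309/(-90 + (2 - 6*√6 + 2*(6*√6)²) + 53) = -3309/(-90 + (2 - 6*√6 + 2*216) + 53) = -3309/(-90 + (2 - 6*√6 + 432) + 53) = -3309/(-90 + (434 - 6*√6) + 53) = -3309/(397 - 6*√6)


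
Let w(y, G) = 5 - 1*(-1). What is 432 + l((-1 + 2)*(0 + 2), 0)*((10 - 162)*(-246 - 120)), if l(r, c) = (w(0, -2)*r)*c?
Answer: 432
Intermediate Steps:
w(y, G) = 6 (w(y, G) = 5 + 1 = 6)
l(r, c) = 6*c*r (l(r, c) = (6*r)*c = 6*c*r)
432 + l((-1 + 2)*(0 + 2), 0)*((10 - 162)*(-246 - 120)) = 432 + (6*0*((-1 + 2)*(0 + 2)))*((10 - 162)*(-246 - 120)) = 432 + (6*0*(1*2))*(-152*(-366)) = 432 + (6*0*2)*55632 = 432 + 0*55632 = 432 + 0 = 432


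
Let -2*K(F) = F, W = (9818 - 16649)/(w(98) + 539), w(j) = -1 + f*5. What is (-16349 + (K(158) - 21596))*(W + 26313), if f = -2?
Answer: -2000067153/2 ≈ -1.0000e+9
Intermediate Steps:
w(j) = -11 (w(j) = -1 - 2*5 = -1 - 10 = -11)
W = -207/16 (W = (9818 - 16649)/(-11 + 539) = -6831/528 = -6831*1/528 = -207/16 ≈ -12.938)
K(F) = -F/2
(-16349 + (K(158) - 21596))*(W + 26313) = (-16349 + (-½*158 - 21596))*(-207/16 + 26313) = (-16349 + (-79 - 21596))*(420801/16) = (-16349 - 21675)*(420801/16) = -38024*420801/16 = -2000067153/2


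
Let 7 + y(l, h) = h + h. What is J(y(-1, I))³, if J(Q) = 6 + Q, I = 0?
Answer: -1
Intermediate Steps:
y(l, h) = -7 + 2*h (y(l, h) = -7 + (h + h) = -7 + 2*h)
J(y(-1, I))³ = (6 + (-7 + 2*0))³ = (6 + (-7 + 0))³ = (6 - 7)³ = (-1)³ = -1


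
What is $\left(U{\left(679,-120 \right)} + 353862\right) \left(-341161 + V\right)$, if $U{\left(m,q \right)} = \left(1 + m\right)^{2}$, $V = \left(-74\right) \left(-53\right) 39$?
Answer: $-153622957186$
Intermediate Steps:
$V = 152958$ ($V = 3922 \cdot 39 = 152958$)
$\left(U{\left(679,-120 \right)} + 353862\right) \left(-341161 + V\right) = \left(\left(1 + 679\right)^{2} + 353862\right) \left(-341161 + 152958\right) = \left(680^{2} + 353862\right) \left(-188203\right) = \left(462400 + 353862\right) \left(-188203\right) = 816262 \left(-188203\right) = -153622957186$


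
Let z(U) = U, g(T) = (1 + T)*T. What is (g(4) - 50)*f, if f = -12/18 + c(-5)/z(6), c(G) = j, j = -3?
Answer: 35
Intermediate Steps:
g(T) = T*(1 + T)
c(G) = -3
f = -7/6 (f = -12/18 - 3/6 = -12*1/18 - 3*⅙ = -⅔ - ½ = -7/6 ≈ -1.1667)
(g(4) - 50)*f = (4*(1 + 4) - 50)*(-7/6) = (4*5 - 50)*(-7/6) = (20 - 50)*(-7/6) = -30*(-7/6) = 35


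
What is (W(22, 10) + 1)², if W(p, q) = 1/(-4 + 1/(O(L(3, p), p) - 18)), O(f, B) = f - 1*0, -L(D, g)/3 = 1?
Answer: 4096/7225 ≈ 0.56692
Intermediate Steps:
L(D, g) = -3 (L(D, g) = -3*1 = -3)
O(f, B) = f (O(f, B) = f + 0 = f)
W(p, q) = -21/85 (W(p, q) = 1/(-4 + 1/(-3 - 18)) = 1/(-4 + 1/(-21)) = 1/(-4 - 1/21) = 1/(-85/21) = -21/85)
(W(22, 10) + 1)² = (-21/85 + 1)² = (64/85)² = 4096/7225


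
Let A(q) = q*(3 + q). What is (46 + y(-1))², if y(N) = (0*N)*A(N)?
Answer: 2116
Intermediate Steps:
y(N) = 0 (y(N) = (0*N)*(N*(3 + N)) = 0*(N*(3 + N)) = 0)
(46 + y(-1))² = (46 + 0)² = 46² = 2116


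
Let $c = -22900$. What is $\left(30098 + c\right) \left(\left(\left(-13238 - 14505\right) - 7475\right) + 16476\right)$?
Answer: $-134904916$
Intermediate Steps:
$\left(30098 + c\right) \left(\left(\left(-13238 - 14505\right) - 7475\right) + 16476\right) = \left(30098 - 22900\right) \left(\left(\left(-13238 - 14505\right) - 7475\right) + 16476\right) = 7198 \left(\left(-27743 - 7475\right) + 16476\right) = 7198 \left(-35218 + 16476\right) = 7198 \left(-18742\right) = -134904916$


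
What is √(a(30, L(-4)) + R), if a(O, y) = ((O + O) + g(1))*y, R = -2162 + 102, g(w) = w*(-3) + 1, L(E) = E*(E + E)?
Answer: 2*I*√51 ≈ 14.283*I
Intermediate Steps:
L(E) = 2*E² (L(E) = E*(2*E) = 2*E²)
g(w) = 1 - 3*w (g(w) = -3*w + 1 = 1 - 3*w)
R = -2060
a(O, y) = y*(-2 + 2*O) (a(O, y) = ((O + O) + (1 - 3*1))*y = (2*O + (1 - 3))*y = (2*O - 2)*y = (-2 + 2*O)*y = y*(-2 + 2*O))
√(a(30, L(-4)) + R) = √(2*(2*(-4)²)*(-1 + 30) - 2060) = √(2*(2*16)*29 - 2060) = √(2*32*29 - 2060) = √(1856 - 2060) = √(-204) = 2*I*√51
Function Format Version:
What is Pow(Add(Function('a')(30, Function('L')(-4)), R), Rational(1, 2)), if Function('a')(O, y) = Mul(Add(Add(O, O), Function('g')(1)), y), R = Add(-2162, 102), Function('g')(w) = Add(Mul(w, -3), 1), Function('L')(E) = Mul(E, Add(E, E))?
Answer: Mul(2, I, Pow(51, Rational(1, 2))) ≈ Mul(14.283, I)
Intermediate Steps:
Function('L')(E) = Mul(2, Pow(E, 2)) (Function('L')(E) = Mul(E, Mul(2, E)) = Mul(2, Pow(E, 2)))
Function('g')(w) = Add(1, Mul(-3, w)) (Function('g')(w) = Add(Mul(-3, w), 1) = Add(1, Mul(-3, w)))
R = -2060
Function('a')(O, y) = Mul(y, Add(-2, Mul(2, O))) (Function('a')(O, y) = Mul(Add(Add(O, O), Add(1, Mul(-3, 1))), y) = Mul(Add(Mul(2, O), Add(1, -3)), y) = Mul(Add(Mul(2, O), -2), y) = Mul(Add(-2, Mul(2, O)), y) = Mul(y, Add(-2, Mul(2, O))))
Pow(Add(Function('a')(30, Function('L')(-4)), R), Rational(1, 2)) = Pow(Add(Mul(2, Mul(2, Pow(-4, 2)), Add(-1, 30)), -2060), Rational(1, 2)) = Pow(Add(Mul(2, Mul(2, 16), 29), -2060), Rational(1, 2)) = Pow(Add(Mul(2, 32, 29), -2060), Rational(1, 2)) = Pow(Add(1856, -2060), Rational(1, 2)) = Pow(-204, Rational(1, 2)) = Mul(2, I, Pow(51, Rational(1, 2)))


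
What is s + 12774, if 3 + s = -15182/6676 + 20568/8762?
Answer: 186761340659/14623778 ≈ 12771.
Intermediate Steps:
s = -42799513/14623778 (s = -3 + (-15182/6676 + 20568/8762) = -3 + (-15182*1/6676 + 20568*(1/8762)) = -3 + (-7591/3338 + 10284/4381) = -3 + 1071821/14623778 = -42799513/14623778 ≈ -2.9267)
s + 12774 = -42799513/14623778 + 12774 = 186761340659/14623778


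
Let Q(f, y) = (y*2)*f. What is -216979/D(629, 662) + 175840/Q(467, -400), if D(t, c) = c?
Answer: -507373503/1545770 ≈ -328.23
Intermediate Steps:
Q(f, y) = 2*f*y (Q(f, y) = (2*y)*f = 2*f*y)
-216979/D(629, 662) + 175840/Q(467, -400) = -216979/662 + 175840/((2*467*(-400))) = -216979*1/662 + 175840/(-373600) = -216979/662 + 175840*(-1/373600) = -216979/662 - 1099/2335 = -507373503/1545770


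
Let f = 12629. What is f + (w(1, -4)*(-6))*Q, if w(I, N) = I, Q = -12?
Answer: 12701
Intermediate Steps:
f + (w(1, -4)*(-6))*Q = 12629 + (1*(-6))*(-12) = 12629 - 6*(-12) = 12629 + 72 = 12701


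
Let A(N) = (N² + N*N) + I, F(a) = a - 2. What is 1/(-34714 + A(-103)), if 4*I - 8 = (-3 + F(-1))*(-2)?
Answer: -1/13491 ≈ -7.4123e-5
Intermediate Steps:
F(a) = -2 + a
I = 5 (I = 2 + ((-3 + (-2 - 1))*(-2))/4 = 2 + ((-3 - 3)*(-2))/4 = 2 + (-6*(-2))/4 = 2 + (¼)*12 = 2 + 3 = 5)
A(N) = 5 + 2*N² (A(N) = (N² + N*N) + 5 = (N² + N²) + 5 = 2*N² + 5 = 5 + 2*N²)
1/(-34714 + A(-103)) = 1/(-34714 + (5 + 2*(-103)²)) = 1/(-34714 + (5 + 2*10609)) = 1/(-34714 + (5 + 21218)) = 1/(-34714 + 21223) = 1/(-13491) = -1/13491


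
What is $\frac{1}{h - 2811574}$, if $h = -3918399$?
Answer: $- \frac{1}{6729973} \approx -1.4859 \cdot 10^{-7}$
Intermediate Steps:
$\frac{1}{h - 2811574} = \frac{1}{-3918399 - 2811574} = \frac{1}{-6729973} = - \frac{1}{6729973}$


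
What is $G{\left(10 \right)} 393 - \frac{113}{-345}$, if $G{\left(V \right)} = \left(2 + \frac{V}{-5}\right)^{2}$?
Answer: $\frac{113}{345} \approx 0.32754$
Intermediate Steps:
$G{\left(V \right)} = \left(2 - \frac{V}{5}\right)^{2}$ ($G{\left(V \right)} = \left(2 + V \left(- \frac{1}{5}\right)\right)^{2} = \left(2 - \frac{V}{5}\right)^{2}$)
$G{\left(10 \right)} 393 - \frac{113}{-345} = \frac{\left(-10 + 10\right)^{2}}{25} \cdot 393 - \frac{113}{-345} = \frac{0^{2}}{25} \cdot 393 - - \frac{113}{345} = \frac{1}{25} \cdot 0 \cdot 393 + \frac{113}{345} = 0 \cdot 393 + \frac{113}{345} = 0 + \frac{113}{345} = \frac{113}{345}$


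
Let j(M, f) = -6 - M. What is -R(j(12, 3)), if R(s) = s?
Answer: 18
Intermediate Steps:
-R(j(12, 3)) = -(-6 - 1*12) = -(-6 - 12) = -1*(-18) = 18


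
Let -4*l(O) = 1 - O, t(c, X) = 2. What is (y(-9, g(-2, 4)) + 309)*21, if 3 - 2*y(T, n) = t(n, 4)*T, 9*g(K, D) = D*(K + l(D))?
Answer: 13419/2 ≈ 6709.5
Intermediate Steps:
l(O) = -¼ + O/4 (l(O) = -(1 - O)/4 = -¼ + O/4)
g(K, D) = D*(-¼ + K + D/4)/9 (g(K, D) = (D*(K + (-¼ + D/4)))/9 = (D*(-¼ + K + D/4))/9 = D*(-¼ + K + D/4)/9)
y(T, n) = 3/2 - T
(y(-9, g(-2, 4)) + 309)*21 = ((3/2 - 1*(-9)) + 309)*21 = ((3/2 + 9) + 309)*21 = (21/2 + 309)*21 = (639/2)*21 = 13419/2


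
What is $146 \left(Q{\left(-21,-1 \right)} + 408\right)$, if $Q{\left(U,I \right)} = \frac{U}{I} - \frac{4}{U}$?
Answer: $\frac{1315898}{21} \approx 62662.0$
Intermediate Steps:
$Q{\left(U,I \right)} = - \frac{4}{U} + \frac{U}{I}$
$146 \left(Q{\left(-21,-1 \right)} + 408\right) = 146 \left(\left(- \frac{4}{-21} - \frac{21}{-1}\right) + 408\right) = 146 \left(\left(\left(-4\right) \left(- \frac{1}{21}\right) - -21\right) + 408\right) = 146 \left(\left(\frac{4}{21} + 21\right) + 408\right) = 146 \left(\frac{445}{21} + 408\right) = 146 \cdot \frac{9013}{21} = \frac{1315898}{21}$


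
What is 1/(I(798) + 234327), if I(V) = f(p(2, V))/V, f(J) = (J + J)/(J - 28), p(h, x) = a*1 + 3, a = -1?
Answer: 5187/1215454148 ≈ 4.2675e-6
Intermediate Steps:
p(h, x) = 2 (p(h, x) = -1*1 + 3 = -1 + 3 = 2)
f(J) = 2*J/(-28 + J) (f(J) = (2*J)/(-28 + J) = 2*J/(-28 + J))
I(V) = -2/(13*V) (I(V) = (2*2/(-28 + 2))/V = (2*2/(-26))/V = (2*2*(-1/26))/V = -2/(13*V))
1/(I(798) + 234327) = 1/(-2/13/798 + 234327) = 1/(-2/13*1/798 + 234327) = 1/(-1/5187 + 234327) = 1/(1215454148/5187) = 5187/1215454148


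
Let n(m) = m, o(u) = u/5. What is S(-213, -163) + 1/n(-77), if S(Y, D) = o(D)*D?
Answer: 2045808/385 ≈ 5313.8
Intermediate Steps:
o(u) = u/5 (o(u) = u*(⅕) = u/5)
S(Y, D) = D²/5 (S(Y, D) = (D/5)*D = D²/5)
S(-213, -163) + 1/n(-77) = (⅕)*(-163)² + 1/(-77) = (⅕)*26569 - 1/77 = 26569/5 - 1/77 = 2045808/385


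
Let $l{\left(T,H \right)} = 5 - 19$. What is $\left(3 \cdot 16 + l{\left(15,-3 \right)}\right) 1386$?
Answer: $47124$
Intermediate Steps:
$l{\left(T,H \right)} = -14$ ($l{\left(T,H \right)} = 5 - 19 = -14$)
$\left(3 \cdot 16 + l{\left(15,-3 \right)}\right) 1386 = \left(3 \cdot 16 - 14\right) 1386 = \left(48 - 14\right) 1386 = 34 \cdot 1386 = 47124$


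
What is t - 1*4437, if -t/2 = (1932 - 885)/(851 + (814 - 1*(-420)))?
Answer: -3084413/695 ≈ -4438.0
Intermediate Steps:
t = -698/695 (t = -2*(1932 - 885)/(851 + (814 - 1*(-420))) = -2094/(851 + (814 + 420)) = -2094/(851 + 1234) = -2094/2085 = -2*349/695 = -698/695 ≈ -1.0043)
t - 1*4437 = -698/695 - 1*4437 = -698/695 - 4437 = -3084413/695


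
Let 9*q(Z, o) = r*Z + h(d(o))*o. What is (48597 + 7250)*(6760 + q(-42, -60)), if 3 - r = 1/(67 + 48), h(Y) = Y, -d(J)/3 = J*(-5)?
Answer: 245580704248/345 ≈ 7.1183e+8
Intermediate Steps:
d(J) = 15*J (d(J) = -3*J*(-5) = -(-15)*J = 15*J)
r = 344/115 (r = 3 - 1/(67 + 48) = 3 - 1/115 = 344/115 ≈ 2.9913)
q(Z, o) = 5*o²/3 + 344*Z/1035 (q(Z, o) = (344*Z/115 + (15*o)*o)/9 = (344*Z/115 + 15*o²)/9 = (15*o² + 344*Z/115)/9 = 5*o²/3 + 344*Z/1035)
(48597 + 7250)*(6760 + q(-42, -60)) = (48597 + 7250)*(6760 + ((5/3)*(-60)² + (344/1035)*(-42))) = 55847*(6760 + ((5/3)*3600 - 4816/345)) = 55847*(6760 + (6000 - 4816/345)) = 55847*(6760 + 2065184/345) = 55847*(4397384/345) = 245580704248/345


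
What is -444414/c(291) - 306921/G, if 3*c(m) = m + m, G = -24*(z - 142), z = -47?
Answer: -345900763/146664 ≈ -2358.5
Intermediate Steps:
G = 4536 (G = -24*(-47 - 142) = -24*(-189) = 4536)
c(m) = 2*m/3 (c(m) = (m + m)/3 = (2*m)/3 = 2*m/3)
-444414/c(291) - 306921/G = -444414/((⅔)*291) - 306921/4536 = -444414/194 - 306921*1/4536 = -444414*1/194 - 102307/1512 = -222207/97 - 102307/1512 = -345900763/146664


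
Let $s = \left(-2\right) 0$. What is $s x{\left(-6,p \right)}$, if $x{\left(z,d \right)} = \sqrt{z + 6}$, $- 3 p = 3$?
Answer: $0$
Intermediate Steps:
$p = -1$ ($p = \left(- \frac{1}{3}\right) 3 = -1$)
$x{\left(z,d \right)} = \sqrt{6 + z}$
$s = 0$
$s x{\left(-6,p \right)} = 0 \sqrt{6 - 6} = 0 \sqrt{0} = 0 \cdot 0 = 0$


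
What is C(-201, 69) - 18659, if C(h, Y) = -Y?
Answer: -18728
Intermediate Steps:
C(-201, 69) - 18659 = -1*69 - 18659 = -69 - 18659 = -18728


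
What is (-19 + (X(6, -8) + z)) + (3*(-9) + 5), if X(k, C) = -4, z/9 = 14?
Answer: 81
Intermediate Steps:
z = 126 (z = 9*14 = 126)
(-19 + (X(6, -8) + z)) + (3*(-9) + 5) = (-19 + (-4 + 126)) + (3*(-9) + 5) = (-19 + 122) + (-27 + 5) = 103 - 22 = 81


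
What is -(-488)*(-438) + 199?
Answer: -213545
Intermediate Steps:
-(-488)*(-438) + 199 = -488*438 + 199 = -213744 + 199 = -213545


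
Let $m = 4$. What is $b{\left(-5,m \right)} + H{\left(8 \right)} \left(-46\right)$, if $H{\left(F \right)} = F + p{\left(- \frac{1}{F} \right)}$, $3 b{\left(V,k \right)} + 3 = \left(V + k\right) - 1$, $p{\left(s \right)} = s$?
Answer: $- \frac{4367}{12} \approx -363.92$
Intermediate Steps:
$b{\left(V,k \right)} = - \frac{4}{3} + \frac{V}{3} + \frac{k}{3}$ ($b{\left(V,k \right)} = -1 + \frac{\left(V + k\right) - 1}{3} = -1 + \frac{-1 + V + k}{3} = -1 + \left(- \frac{1}{3} + \frac{V}{3} + \frac{k}{3}\right) = - \frac{4}{3} + \frac{V}{3} + \frac{k}{3}$)
$H{\left(F \right)} = F - \frac{1}{F}$
$b{\left(-5,m \right)} + H{\left(8 \right)} \left(-46\right) = \left(- \frac{4}{3} + \frac{1}{3} \left(-5\right) + \frac{1}{3} \cdot 4\right) + \left(8 - \frac{1}{8}\right) \left(-46\right) = \left(- \frac{4}{3} - \frac{5}{3} + \frac{4}{3}\right) + \left(8 - \frac{1}{8}\right) \left(-46\right) = - \frac{5}{3} + \left(8 - \frac{1}{8}\right) \left(-46\right) = - \frac{5}{3} + \frac{63}{8} \left(-46\right) = - \frac{5}{3} - \frac{1449}{4} = - \frac{4367}{12}$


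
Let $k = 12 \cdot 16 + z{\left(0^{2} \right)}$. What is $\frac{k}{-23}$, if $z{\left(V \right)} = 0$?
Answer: $- \frac{192}{23} \approx -8.3478$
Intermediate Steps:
$k = 192$ ($k = 12 \cdot 16 + 0 = 192 + 0 = 192$)
$\frac{k}{-23} = \frac{192}{-23} = 192 \left(- \frac{1}{23}\right) = - \frac{192}{23}$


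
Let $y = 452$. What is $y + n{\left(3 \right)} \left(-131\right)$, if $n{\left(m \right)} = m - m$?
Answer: $452$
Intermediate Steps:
$n{\left(m \right)} = 0$
$y + n{\left(3 \right)} \left(-131\right) = 452 + 0 \left(-131\right) = 452 + 0 = 452$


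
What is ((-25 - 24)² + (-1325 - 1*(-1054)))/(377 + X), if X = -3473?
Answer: -355/516 ≈ -0.68798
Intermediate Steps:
((-25 - 24)² + (-1325 - 1*(-1054)))/(377 + X) = ((-25 - 24)² + (-1325 - 1*(-1054)))/(377 - 3473) = ((-49)² + (-1325 + 1054))/(-3096) = (2401 - 271)*(-1/3096) = 2130*(-1/3096) = -355/516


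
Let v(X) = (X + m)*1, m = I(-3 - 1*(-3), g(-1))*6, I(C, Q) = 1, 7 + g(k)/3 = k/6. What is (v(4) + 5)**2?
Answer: 225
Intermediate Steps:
g(k) = -21 + k/2 (g(k) = -21 + 3*(k/6) = -21 + k/2)
m = 6 (m = 1*6 = 6)
v(X) = 6 + X (v(X) = (X + 6)*1 = (6 + X)*1 = 6 + X)
(v(4) + 5)**2 = ((6 + 4) + 5)**2 = (10 + 5)**2 = 15**2 = 225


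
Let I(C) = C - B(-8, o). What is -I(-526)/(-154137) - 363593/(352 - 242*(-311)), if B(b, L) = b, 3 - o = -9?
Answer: -56082302293/11654915118 ≈ -4.8119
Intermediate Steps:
o = 12 (o = 3 - 1*(-9) = 3 + 9 = 12)
I(C) = 8 + C (I(C) = C - 1*(-8) = C + 8 = 8 + C)
-I(-526)/(-154137) - 363593/(352 - 242*(-311)) = -(8 - 526)/(-154137) - 363593/(352 - 242*(-311)) = -1*(-518)*(-1/154137) - 363593/(352 + 75262) = 518*(-1/154137) - 363593/75614 = -518/154137 - 363593*1/75614 = -518/154137 - 363593/75614 = -56082302293/11654915118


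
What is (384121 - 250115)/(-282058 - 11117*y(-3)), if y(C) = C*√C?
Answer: -37797464348/82893582967 - 4469234106*I*√3/82893582967 ≈ -0.45598 - 0.093384*I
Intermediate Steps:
y(C) = C^(3/2)
(384121 - 250115)/(-282058 - 11117*y(-3)) = (384121 - 250115)/(-282058 - (-33351)*I*√3) = 134006/(-282058 - (-33351)*I*√3) = 134006/(-282058 + 33351*I*√3)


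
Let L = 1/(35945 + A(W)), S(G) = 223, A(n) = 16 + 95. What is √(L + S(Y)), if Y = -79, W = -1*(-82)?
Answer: √72476967846/18028 ≈ 14.933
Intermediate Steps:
W = 82
A(n) = 111
L = 1/36056 (L = 1/(35945 + 111) = 1/36056 ≈ 2.7735e-5)
√(L + S(Y)) = √(1/36056 + 223) = √(8040489/36056) = √72476967846/18028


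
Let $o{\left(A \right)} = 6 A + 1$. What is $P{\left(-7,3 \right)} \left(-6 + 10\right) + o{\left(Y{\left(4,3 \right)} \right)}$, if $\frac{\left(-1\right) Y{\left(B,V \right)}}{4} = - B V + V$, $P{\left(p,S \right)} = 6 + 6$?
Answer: $265$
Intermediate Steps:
$P{\left(p,S \right)} = 12$
$Y{\left(B,V \right)} = - 4 V + 4 B V$ ($Y{\left(B,V \right)} = - 4 \left(- B V + V\right) = - 4 \left(V - B V\right) = - 4 V + 4 B V$)
$o{\left(A \right)} = 1 + 6 A$
$P{\left(-7,3 \right)} \left(-6 + 10\right) + o{\left(Y{\left(4,3 \right)} \right)} = 12 \left(-6 + 10\right) + \left(1 + 6 \cdot 4 \cdot 3 \left(-1 + 4\right)\right) = 12 \cdot 4 + \left(1 + 6 \cdot 4 \cdot 3 \cdot 3\right) = 48 + \left(1 + 6 \cdot 36\right) = 48 + \left(1 + 216\right) = 48 + 217 = 265$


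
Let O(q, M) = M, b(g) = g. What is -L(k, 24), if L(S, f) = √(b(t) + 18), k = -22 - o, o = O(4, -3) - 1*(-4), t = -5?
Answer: -√13 ≈ -3.6056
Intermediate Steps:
o = 1 (o = -3 - 1*(-4) = -3 + 4 = 1)
k = -23 (k = -22 - 1*1 = -22 - 1 = -23)
L(S, f) = √13 (L(S, f) = √(-5 + 18) = √13)
-L(k, 24) = -√13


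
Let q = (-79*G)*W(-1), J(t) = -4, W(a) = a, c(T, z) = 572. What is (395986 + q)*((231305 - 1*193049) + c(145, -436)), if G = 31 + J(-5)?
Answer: 15458164532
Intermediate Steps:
G = 27 (G = 31 - 4 = 27)
q = 2133 (q = -79*27*(-1) = -2133*(-1) = 2133)
(395986 + q)*((231305 - 1*193049) + c(145, -436)) = (395986 + 2133)*((231305 - 1*193049) + 572) = 398119*((231305 - 193049) + 572) = 398119*(38256 + 572) = 398119*38828 = 15458164532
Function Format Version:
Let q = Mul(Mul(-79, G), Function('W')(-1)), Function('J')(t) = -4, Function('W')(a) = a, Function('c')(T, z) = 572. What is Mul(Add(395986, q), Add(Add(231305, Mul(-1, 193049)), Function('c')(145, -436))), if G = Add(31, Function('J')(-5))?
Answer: 15458164532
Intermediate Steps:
G = 27 (G = Add(31, -4) = 27)
q = 2133 (q = Mul(Mul(-79, 27), -1) = Mul(-2133, -1) = 2133)
Mul(Add(395986, q), Add(Add(231305, Mul(-1, 193049)), Function('c')(145, -436))) = Mul(Add(395986, 2133), Add(Add(231305, Mul(-1, 193049)), 572)) = Mul(398119, Add(Add(231305, -193049), 572)) = Mul(398119, Add(38256, 572)) = Mul(398119, 38828) = 15458164532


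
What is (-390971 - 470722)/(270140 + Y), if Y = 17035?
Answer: -41033/13675 ≈ -3.0006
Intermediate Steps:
(-390971 - 470722)/(270140 + Y) = (-390971 - 470722)/(270140 + 17035) = -861693/287175 = -861693*1/287175 = -41033/13675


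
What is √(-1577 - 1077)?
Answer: I*√2654 ≈ 51.517*I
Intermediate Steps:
√(-1577 - 1077) = √(-2654) = I*√2654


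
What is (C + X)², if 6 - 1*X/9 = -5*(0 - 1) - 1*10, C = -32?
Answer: 4489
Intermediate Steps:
X = 99 (X = 54 - 9*(-5*(0 - 1) - 1*10) = 54 - 9*(-5*(-1) - 10) = 54 - 9*(5 - 10) = 54 - 9*(-5) = 54 + 45 = 99)
(C + X)² = (-32 + 99)² = 67² = 4489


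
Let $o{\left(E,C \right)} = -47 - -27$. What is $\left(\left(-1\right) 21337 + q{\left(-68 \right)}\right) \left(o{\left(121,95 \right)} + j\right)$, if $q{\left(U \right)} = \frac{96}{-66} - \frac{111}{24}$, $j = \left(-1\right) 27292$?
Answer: $\frac{6412144074}{11} \approx 5.8292 \cdot 10^{8}$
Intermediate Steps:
$o{\left(E,C \right)} = -20$ ($o{\left(E,C \right)} = -47 + 27 = -20$)
$j = -27292$
$q{\left(U \right)} = - \frac{535}{88}$ ($q{\left(U \right)} = 96 \left(- \frac{1}{66}\right) - \frac{37}{8} = - \frac{16}{11} - \frac{37}{8} = - \frac{535}{88}$)
$\left(\left(-1\right) 21337 + q{\left(-68 \right)}\right) \left(o{\left(121,95 \right)} + j\right) = \left(\left(-1\right) 21337 - \frac{535}{88}\right) \left(-20 - 27292\right) = \left(-21337 - \frac{535}{88}\right) \left(-27312\right) = \left(- \frac{1878191}{88}\right) \left(-27312\right) = \frac{6412144074}{11}$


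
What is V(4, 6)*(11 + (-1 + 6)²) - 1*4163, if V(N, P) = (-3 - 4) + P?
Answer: -4199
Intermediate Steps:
V(N, P) = -7 + P
V(4, 6)*(11 + (-1 + 6)²) - 1*4163 = (-7 + 6)*(11 + (-1 + 6)²) - 1*4163 = -(11 + 5²) - 4163 = -(11 + 25) - 4163 = -1*36 - 4163 = -36 - 4163 = -4199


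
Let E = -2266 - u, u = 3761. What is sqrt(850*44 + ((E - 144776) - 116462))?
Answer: I*sqrt(229865) ≈ 479.44*I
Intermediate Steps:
E = -6027 (E = -2266 - 1*3761 = -2266 - 3761 = -6027)
sqrt(850*44 + ((E - 144776) - 116462)) = sqrt(850*44 + ((-6027 - 144776) - 116462)) = sqrt(37400 + (-150803 - 116462)) = sqrt(37400 - 267265) = sqrt(-229865) = I*sqrt(229865)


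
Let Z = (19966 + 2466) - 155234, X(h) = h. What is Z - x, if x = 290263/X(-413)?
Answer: -54556963/413 ≈ -1.3210e+5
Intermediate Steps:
x = -290263/413 (x = 290263/(-413) = 290263*(-1/413) = -290263/413 ≈ -702.82)
Z = -132802 (Z = 22432 - 155234 = -132802)
Z - x = -132802 - 1*(-290263/413) = -132802 + 290263/413 = -54556963/413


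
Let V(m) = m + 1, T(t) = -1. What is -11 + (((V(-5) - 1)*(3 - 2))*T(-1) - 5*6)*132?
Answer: -3311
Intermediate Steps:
V(m) = 1 + m
-11 + (((V(-5) - 1)*(3 - 2))*T(-1) - 5*6)*132 = -11 + ((((1 - 5) - 1)*(3 - 2))*(-1) - 5*6)*132 = -11 + (((-4 - 1)*1)*(-1) - 30)*132 = -11 + (-5*1*(-1) - 30)*132 = -11 + (-5*(-1) - 30)*132 = -11 + (5 - 30)*132 = -11 - 25*132 = -11 - 3300 = -3311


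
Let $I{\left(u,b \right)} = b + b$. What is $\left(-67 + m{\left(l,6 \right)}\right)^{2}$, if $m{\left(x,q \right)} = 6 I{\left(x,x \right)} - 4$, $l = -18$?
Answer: $82369$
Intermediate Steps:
$I{\left(u,b \right)} = 2 b$
$m{\left(x,q \right)} = -4 + 12 x$ ($m{\left(x,q \right)} = 6 \cdot 2 x - 4 = 12 x - 4 = -4 + 12 x$)
$\left(-67 + m{\left(l,6 \right)}\right)^{2} = \left(-67 + \left(-4 + 12 \left(-18\right)\right)\right)^{2} = \left(-67 - 220\right)^{2} = \left(-287\right)^{2} = 82369$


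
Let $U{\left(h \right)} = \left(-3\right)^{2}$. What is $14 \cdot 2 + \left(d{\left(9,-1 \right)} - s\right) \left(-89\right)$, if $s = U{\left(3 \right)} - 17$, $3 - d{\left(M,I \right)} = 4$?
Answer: $-595$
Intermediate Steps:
$d{\left(M,I \right)} = -1$ ($d{\left(M,I \right)} = 3 - 4 = -1$)
$U{\left(h \right)} = 9$
$s = -8$ ($s = 9 - 17 = -8$)
$14 \cdot 2 + \left(d{\left(9,-1 \right)} - s\right) \left(-89\right) = 14 \cdot 2 + \left(-1 - -8\right) \left(-89\right) = 28 + \left(-1 + 8\right) \left(-89\right) = 28 + 7 \left(-89\right) = 28 - 623 = -595$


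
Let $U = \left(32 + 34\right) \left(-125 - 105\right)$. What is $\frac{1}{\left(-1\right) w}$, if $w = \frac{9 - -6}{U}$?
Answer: $1012$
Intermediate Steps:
$U = -15180$ ($U = 66 \left(-230\right) = -15180$)
$w = - \frac{1}{1012}$ ($w = \frac{9 - -6}{-15180} = \left(9 + 6\right) \left(- \frac{1}{15180}\right) = 15 \left(- \frac{1}{15180}\right) = - \frac{1}{1012} \approx -0.00098814$)
$\frac{1}{\left(-1\right) w} = \frac{1}{\left(-1\right) \left(- \frac{1}{1012}\right)} = \frac{1}{\frac{1}{1012}} = 1012$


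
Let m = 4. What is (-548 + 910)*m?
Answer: 1448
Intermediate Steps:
(-548 + 910)*m = (-548 + 910)*4 = 362*4 = 1448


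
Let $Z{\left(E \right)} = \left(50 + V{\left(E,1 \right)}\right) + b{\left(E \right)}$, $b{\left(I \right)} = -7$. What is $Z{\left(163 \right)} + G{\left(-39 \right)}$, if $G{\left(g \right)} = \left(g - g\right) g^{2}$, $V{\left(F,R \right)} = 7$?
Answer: $50$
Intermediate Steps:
$G{\left(g \right)} = 0$ ($G{\left(g \right)} = 0 g^{2} = 0$)
$Z{\left(E \right)} = 50$ ($Z{\left(E \right)} = \left(50 + 7\right) - 7 = 57 - 7 = 50$)
$Z{\left(163 \right)} + G{\left(-39 \right)} = 50 + 0 = 50$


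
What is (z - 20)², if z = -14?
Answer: 1156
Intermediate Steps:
(z - 20)² = (-14 - 20)² = (-34)² = 1156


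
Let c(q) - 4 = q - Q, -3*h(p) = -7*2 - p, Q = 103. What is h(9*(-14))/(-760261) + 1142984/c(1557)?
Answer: 434483106628/554230269 ≈ 783.94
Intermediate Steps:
h(p) = 14/3 + p/3 (h(p) = -(-7*2 - p)/3 = -(-14 - p)/3 = 14/3 + p/3)
c(q) = -99 + q (c(q) = 4 + (q - 1*103) = 4 + (q - 103) = 4 + (-103 + q) = -99 + q)
h(9*(-14))/(-760261) + 1142984/c(1557) = (14/3 + (9*(-14))/3)/(-760261) + 1142984/(-99 + 1557) = (14/3 + (⅓)*(-126))*(-1/760261) + 1142984/1458 = (14/3 - 42)*(-1/760261) + 1142984*(1/1458) = -112/3*(-1/760261) + 571492/729 = 112/2280783 + 571492/729 = 434483106628/554230269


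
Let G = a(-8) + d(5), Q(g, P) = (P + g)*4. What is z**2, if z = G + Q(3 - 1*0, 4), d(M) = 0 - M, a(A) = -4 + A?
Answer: 121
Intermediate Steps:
d(M) = -M
Q(g, P) = 4*P + 4*g
G = -17 (G = (-4 - 8) - 1*5 = -12 - 5 = -17)
z = 11 (z = -17 + (4*4 + 4*(3 - 1*0)) = -17 + (16 + 4*(3 + 0)) = -17 + (16 + 4*3) = -17 + (16 + 12) = -17 + 28 = 11)
z**2 = 11**2 = 121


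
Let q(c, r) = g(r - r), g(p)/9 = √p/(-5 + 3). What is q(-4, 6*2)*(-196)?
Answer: 0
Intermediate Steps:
g(p) = -9*√p/2 (g(p) = 9*(√p/(-5 + 3)) = 9*(√p/(-2)) = 9*(-√p/2) = -9*√p/2)
q(c, r) = 0 (q(c, r) = -9*√(r - r)/2 = -9*√0/2 = -9/2*0 = 0)
q(-4, 6*2)*(-196) = 0*(-196) = 0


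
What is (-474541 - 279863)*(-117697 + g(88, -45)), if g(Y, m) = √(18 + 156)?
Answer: 88791087588 - 754404*√174 ≈ 8.8781e+10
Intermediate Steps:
g(Y, m) = √174
(-474541 - 279863)*(-117697 + g(88, -45)) = (-474541 - 279863)*(-117697 + √174) = -754404*(-117697 + √174) = 88791087588 - 754404*√174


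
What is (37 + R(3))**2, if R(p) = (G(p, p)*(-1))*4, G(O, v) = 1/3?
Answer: 11449/9 ≈ 1272.1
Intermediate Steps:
G(O, v) = 1/3
R(p) = -4/3 (R(p) = ((1/3)*(-1))*4 = -1/3*4 = -4/3)
(37 + R(3))**2 = (37 - 4/3)**2 = (107/3)**2 = 11449/9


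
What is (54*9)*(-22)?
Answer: -10692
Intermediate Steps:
(54*9)*(-22) = 486*(-22) = -10692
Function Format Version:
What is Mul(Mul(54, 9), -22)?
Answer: -10692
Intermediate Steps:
Mul(Mul(54, 9), -22) = Mul(486, -22) = -10692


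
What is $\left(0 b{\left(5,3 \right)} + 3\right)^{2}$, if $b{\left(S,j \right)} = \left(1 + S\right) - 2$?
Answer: $9$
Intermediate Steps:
$b{\left(S,j \right)} = -1 + S$
$\left(0 b{\left(5,3 \right)} + 3\right)^{2} = \left(0 \left(-1 + 5\right) + 3\right)^{2} = \left(0 \cdot 4 + 3\right)^{2} = \left(0 + 3\right)^{2} = 3^{2} = 9$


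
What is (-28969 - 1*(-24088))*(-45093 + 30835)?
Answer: 69593298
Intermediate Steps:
(-28969 - 1*(-24088))*(-45093 + 30835) = (-28969 + 24088)*(-14258) = -4881*(-14258) = 69593298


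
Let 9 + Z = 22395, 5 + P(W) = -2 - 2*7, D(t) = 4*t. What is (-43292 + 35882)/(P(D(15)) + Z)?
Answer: -494/1491 ≈ -0.33132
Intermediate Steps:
P(W) = -21 (P(W) = -5 + (-2 - 2*7) = -5 + (-2 - 14) = -5 - 16 = -21)
Z = 22386 (Z = -9 + 22395 = 22386)
(-43292 + 35882)/(P(D(15)) + Z) = (-43292 + 35882)/(-21 + 22386) = -7410/22365 = -7410*1/22365 = -494/1491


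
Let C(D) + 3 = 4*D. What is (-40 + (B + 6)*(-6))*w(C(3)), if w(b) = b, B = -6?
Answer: -360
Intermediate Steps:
C(D) = -3 + 4*D
(-40 + (B + 6)*(-6))*w(C(3)) = (-40 + (-6 + 6)*(-6))*(-3 + 4*3) = (-40 + 0*(-6))*(-3 + 12) = (-40 + 0)*9 = -40*9 = -360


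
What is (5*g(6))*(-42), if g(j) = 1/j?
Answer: -35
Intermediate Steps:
(5*g(6))*(-42) = (5/6)*(-42) = (5*(⅙))*(-42) = (⅚)*(-42) = -35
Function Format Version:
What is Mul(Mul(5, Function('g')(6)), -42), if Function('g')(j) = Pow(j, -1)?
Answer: -35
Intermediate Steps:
Mul(Mul(5, Function('g')(6)), -42) = Mul(Mul(5, Pow(6, -1)), -42) = Mul(Mul(5, Rational(1, 6)), -42) = Mul(Rational(5, 6), -42) = -35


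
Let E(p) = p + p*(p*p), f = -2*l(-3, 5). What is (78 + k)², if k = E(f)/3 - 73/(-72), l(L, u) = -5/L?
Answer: 1804635361/419904 ≈ 4297.7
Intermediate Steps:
f = -10/3 (f = -(-10)/(-3) = -(-10)*(-1)/3 = -2*5/3 = -10/3 ≈ -3.3333)
E(p) = p + p³ (E(p) = p + p*p² = p + p³)
k = -8063/648 (k = (-10/3 + (-10/3)³)/3 - 73/(-72) = (-10/3 - 1000/27)*(⅓) - 73*(-1/72) = -1090/27*⅓ + 73/72 = -1090/81 + 73/72 = -8063/648 ≈ -12.443)
(78 + k)² = (78 - 8063/648)² = (42481/648)² = 1804635361/419904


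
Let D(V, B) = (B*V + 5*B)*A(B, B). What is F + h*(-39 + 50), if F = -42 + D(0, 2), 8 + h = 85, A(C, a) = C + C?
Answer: 845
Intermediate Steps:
A(C, a) = 2*C
h = 77 (h = -8 + 85 = 77)
D(V, B) = 2*B*(5*B + B*V) (D(V, B) = (B*V + 5*B)*(2*B) = (5*B + B*V)*(2*B) = 2*B*(5*B + B*V))
F = -2 (F = -42 + 2*2**2*(5 + 0) = -42 + 2*4*5 = -42 + 40 = -2)
F + h*(-39 + 50) = -2 + 77*(-39 + 50) = -2 + 77*11 = -2 + 847 = 845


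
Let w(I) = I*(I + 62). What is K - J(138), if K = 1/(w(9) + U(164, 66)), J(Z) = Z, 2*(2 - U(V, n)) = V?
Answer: -77141/559 ≈ -138.00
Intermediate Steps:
U(V, n) = 2 - V/2
w(I) = I*(62 + I)
K = 1/559 (K = 1/(9*(62 + 9) + (2 - 1/2*164)) = 1/(9*71 + (2 - 82)) = 1/(639 - 80) = 1/559 ≈ 0.0017889)
K - J(138) = 1/559 - 1*138 = 1/559 - 138 = -77141/559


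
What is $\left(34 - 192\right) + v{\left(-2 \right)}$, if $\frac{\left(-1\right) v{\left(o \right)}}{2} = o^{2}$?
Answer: $-166$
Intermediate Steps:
$v{\left(o \right)} = - 2 o^{2}$
$\left(34 - 192\right) + v{\left(-2 \right)} = \left(34 - 192\right) - 2 \left(-2\right)^{2} = -158 - 8 = -166$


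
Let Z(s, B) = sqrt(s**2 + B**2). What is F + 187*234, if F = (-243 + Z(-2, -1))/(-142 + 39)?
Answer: 4507317/103 - sqrt(5)/103 ≈ 43760.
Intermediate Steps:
Z(s, B) = sqrt(B**2 + s**2)
F = 243/103 - sqrt(5)/103 (F = (-243 + sqrt((-1)**2 + (-2)**2))/(-142 + 39) = (-243 + sqrt(1 + 4))/(-103) = (-243 + sqrt(5))*(-1/103) = 243/103 - sqrt(5)/103 ≈ 2.3375)
F + 187*234 = (243/103 - sqrt(5)/103) + 187*234 = (243/103 - sqrt(5)/103) + 43758 = 4507317/103 - sqrt(5)/103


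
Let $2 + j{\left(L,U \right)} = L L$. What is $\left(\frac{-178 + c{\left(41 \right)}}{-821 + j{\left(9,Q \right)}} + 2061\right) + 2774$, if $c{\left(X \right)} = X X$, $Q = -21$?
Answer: $\frac{3586067}{742} \approx 4833.0$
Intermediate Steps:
$c{\left(X \right)} = X^{2}$
$j{\left(L,U \right)} = -2 + L^{2}$ ($j{\left(L,U \right)} = -2 + L L = -2 + L^{2}$)
$\left(\frac{-178 + c{\left(41 \right)}}{-821 + j{\left(9,Q \right)}} + 2061\right) + 2774 = \left(\frac{-178 + 41^{2}}{-821 - \left(2 - 9^{2}\right)} + 2061\right) + 2774 = \left(\frac{-178 + 1681}{-821 + \left(-2 + 81\right)} + 2061\right) + 2774 = \left(\frac{1503}{-821 + 79} + 2061\right) + 2774 = \left(\frac{1503}{-742} + 2061\right) + 2774 = \left(1503 \left(- \frac{1}{742}\right) + 2061\right) + 2774 = \left(- \frac{1503}{742} + 2061\right) + 2774 = \frac{1527759}{742} + 2774 = \frac{3586067}{742}$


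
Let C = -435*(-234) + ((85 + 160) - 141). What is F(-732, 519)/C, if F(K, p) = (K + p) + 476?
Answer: 263/101894 ≈ 0.0025811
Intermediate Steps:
F(K, p) = 476 + K + p
C = 101894 (C = 101790 + (245 - 141) = 101790 + 104 = 101894)
F(-732, 519)/C = (476 - 732 + 519)/101894 = 263*(1/101894) = 263/101894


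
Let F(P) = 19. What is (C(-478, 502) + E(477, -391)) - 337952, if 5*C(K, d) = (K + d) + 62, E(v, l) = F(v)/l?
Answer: -660662629/1955 ≈ -3.3794e+5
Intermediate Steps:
E(v, l) = 19/l
C(K, d) = 62/5 + K/5 + d/5 (C(K, d) = ((K + d) + 62)/5 = (62 + K + d)/5 = 62/5 + K/5 + d/5)
(C(-478, 502) + E(477, -391)) - 337952 = ((62/5 + (⅕)*(-478) + (⅕)*502) + 19/(-391)) - 337952 = ((62/5 - 478/5 + 502/5) + 19*(-1/391)) - 337952 = (86/5 - 19/391) - 337952 = 33531/1955 - 337952 = -660662629/1955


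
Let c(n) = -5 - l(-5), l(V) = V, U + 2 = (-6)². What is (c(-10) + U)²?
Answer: 1156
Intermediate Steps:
U = 34 (U = -2 + (-6)² = -2 + 36 = 34)
c(n) = 0 (c(n) = -5 - 1*(-5) = -5 + 5 = 0)
(c(-10) + U)² = (0 + 34)² = 34² = 1156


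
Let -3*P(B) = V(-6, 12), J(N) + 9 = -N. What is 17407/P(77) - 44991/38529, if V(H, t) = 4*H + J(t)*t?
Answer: 74059459/393852 ≈ 188.04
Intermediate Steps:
J(N) = -9 - N
V(H, t) = 4*H + t*(-9 - t) (V(H, t) = 4*H + (-9 - t)*t = 4*H + t*(-9 - t))
P(B) = 92 (P(B) = -(4*(-6) - 1*12*(9 + 12))/3 = -(-24 - 1*12*21)/3 = -(-24 - 252)/3 = -⅓*(-276) = 92)
17407/P(77) - 44991/38529 = 17407/92 - 44991/38529 = 17407*(1/92) - 44991*1/38529 = 17407/92 - 4999/4281 = 74059459/393852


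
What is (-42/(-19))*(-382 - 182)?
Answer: -23688/19 ≈ -1246.7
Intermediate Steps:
(-42/(-19))*(-382 - 182) = -42*(-1/19)*(-564) = (42/19)*(-564) = -23688/19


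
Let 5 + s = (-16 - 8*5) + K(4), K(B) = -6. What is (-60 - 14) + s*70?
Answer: -4764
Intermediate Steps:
s = -67 (s = -5 + ((-16 - 8*5) - 6) = -5 + ((-16 - 40) - 6) = -5 + (-56 - 6) = -5 - 62 = -67)
(-60 - 14) + s*70 = (-60 - 14) - 67*70 = -74 - 4690 = -4764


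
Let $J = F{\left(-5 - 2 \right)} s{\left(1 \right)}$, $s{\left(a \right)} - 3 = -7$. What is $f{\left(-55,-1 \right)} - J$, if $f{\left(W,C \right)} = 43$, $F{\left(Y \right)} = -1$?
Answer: $39$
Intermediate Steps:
$s{\left(a \right)} = -4$ ($s{\left(a \right)} = 3 - 7 = -4$)
$J = 4$ ($J = \left(-1\right) \left(-4\right) = 4$)
$f{\left(-55,-1 \right)} - J = 43 - 4 = 39$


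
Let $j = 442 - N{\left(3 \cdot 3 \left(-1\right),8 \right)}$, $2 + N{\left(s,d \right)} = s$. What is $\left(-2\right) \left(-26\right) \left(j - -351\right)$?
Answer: $41808$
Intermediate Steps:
$N{\left(s,d \right)} = -2 + s$
$j = 453$ ($j = 442 - \left(-2 + 3 \cdot 3 \left(-1\right)\right) = 442 - \left(-2 + 9 \left(-1\right)\right) = 442 - \left(-2 - 9\right) = 442 - -11 = 442 + 11 = 453$)
$\left(-2\right) \left(-26\right) \left(j - -351\right) = \left(-2\right) \left(-26\right) \left(453 - -351\right) = 52 \left(453 + 351\right) = 52 \cdot 804 = 41808$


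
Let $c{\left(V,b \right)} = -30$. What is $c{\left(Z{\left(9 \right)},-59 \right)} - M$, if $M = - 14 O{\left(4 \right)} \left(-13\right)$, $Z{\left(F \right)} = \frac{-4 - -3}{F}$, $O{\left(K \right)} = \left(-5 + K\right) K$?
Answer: $698$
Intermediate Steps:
$O{\left(K \right)} = K \left(-5 + K\right)$
$Z{\left(F \right)} = - \frac{1}{F}$ ($Z{\left(F \right)} = \frac{-4 + 3}{F} = - \frac{1}{F}$)
$M = -728$ ($M = - 14 \cdot 4 \left(-5 + 4\right) \left(-13\right) = - 14 \cdot 4 \left(-1\right) \left(-13\right) = \left(-14\right) \left(-4\right) \left(-13\right) = 56 \left(-13\right) = -728$)
$c{\left(Z{\left(9 \right)},-59 \right)} - M = -30 - -728 = -30 + 728 = 698$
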